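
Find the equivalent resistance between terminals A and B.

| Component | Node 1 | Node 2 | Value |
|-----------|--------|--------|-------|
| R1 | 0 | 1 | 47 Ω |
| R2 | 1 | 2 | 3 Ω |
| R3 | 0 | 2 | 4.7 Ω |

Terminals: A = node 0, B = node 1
Reduce the network between node 0 (A) and node 1 (B) by series/parallel combination:
  Rs1 = R3 + R2 (series, joined only at node 2) = 4.7 + 3 = 7.7 Ω
  Rp1 = R1 ‖ Rs1 (parallel, both between nodes 0 and 1) = 1/(1/47 + 1/7.7) = 6.616 Ω
R_eq = 6.616 Ω

Final answer: 6.616 Ω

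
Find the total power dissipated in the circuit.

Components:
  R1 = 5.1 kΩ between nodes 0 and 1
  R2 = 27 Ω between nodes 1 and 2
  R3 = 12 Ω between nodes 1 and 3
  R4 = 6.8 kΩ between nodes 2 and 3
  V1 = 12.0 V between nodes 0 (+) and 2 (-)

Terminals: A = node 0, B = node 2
Nodal analysis, taking node 2 as the 0 V reference.
Source V1 fixes V_0 = 12 V.
KCL at each unknown node (sum of currents leaving = 0; resistances in Ω):
  Node 1: (V_1 - 12)/5100 + (V_1 - 0)/27 + (V_1 - V_3)/12 = 0
  Node 3: (V_3 - V_1)/12 + (V_3 - 0)/6800 = 0
Collecting terms (coefficients in siemens):
  0.1206·V_1 - 0.08333·V_3 = 0.002353
  0.08348·V_3 - 0.08333·V_1 = 0
Determinant D = (0.1206)(0.08348) - (-0.08333)(-0.08333) = 0.00312
V_1 = [(0.002353)(0.08348) - (-0.08333)(0)]/D = 0.06295 V
V_3 = [(0.1206)(0) - (0.002353)(-0.08333)]/D = 0.06284 V
Power in each resistor, P = (ΔV)²/R:
  P_R1 = (12 - 0.06295)²/5100 = 0.02794 W
  P_R2 = (0.06295 - 0)²/27 = 0.0001468 W
  P_R3 = (0.06295 - 0.06284)²/12 = 0.000000001025 W
  P_R4 = (0 - 0.06284)²/6800 = 0.0000005806 W
P_total = P_R1 + P_R2 + P_R3 + P_R4 = 0.02809 W

Final answer: 0.02809 W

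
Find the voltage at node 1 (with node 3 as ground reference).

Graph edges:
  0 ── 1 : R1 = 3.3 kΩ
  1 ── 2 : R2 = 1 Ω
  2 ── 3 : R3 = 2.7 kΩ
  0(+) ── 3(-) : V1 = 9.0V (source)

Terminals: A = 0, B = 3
Nodal analysis, taking node 3 as the 0 V reference.
Source V1 fixes V_0 = 9 V.
KCL at each unknown node (sum of currents leaving = 0; resistances in Ω):
  Node 1: (V_1 - 9)/3300 + (V_1 - V_2)/1 = 0
  Node 2: (V_2 - V_1)/1 + (V_2 - 0)/2700 = 0
Collecting terms (coefficients in siemens):
  1·V_1 - 1·V_2 = 0.002727
  1·V_2 - 1·V_1 = 0
Determinant D = (1)(1) - (-1)(-1) = 0.0006735
V_1 = [(0.002727)(1) - (-1)(0)]/D = 4.051 V
V_2 = [(1)(0) - (0.002727)(-1)]/D = 4.049 V
The requested potential is V_1 = 4.051 V.

Final answer: V_1 = 4.051 V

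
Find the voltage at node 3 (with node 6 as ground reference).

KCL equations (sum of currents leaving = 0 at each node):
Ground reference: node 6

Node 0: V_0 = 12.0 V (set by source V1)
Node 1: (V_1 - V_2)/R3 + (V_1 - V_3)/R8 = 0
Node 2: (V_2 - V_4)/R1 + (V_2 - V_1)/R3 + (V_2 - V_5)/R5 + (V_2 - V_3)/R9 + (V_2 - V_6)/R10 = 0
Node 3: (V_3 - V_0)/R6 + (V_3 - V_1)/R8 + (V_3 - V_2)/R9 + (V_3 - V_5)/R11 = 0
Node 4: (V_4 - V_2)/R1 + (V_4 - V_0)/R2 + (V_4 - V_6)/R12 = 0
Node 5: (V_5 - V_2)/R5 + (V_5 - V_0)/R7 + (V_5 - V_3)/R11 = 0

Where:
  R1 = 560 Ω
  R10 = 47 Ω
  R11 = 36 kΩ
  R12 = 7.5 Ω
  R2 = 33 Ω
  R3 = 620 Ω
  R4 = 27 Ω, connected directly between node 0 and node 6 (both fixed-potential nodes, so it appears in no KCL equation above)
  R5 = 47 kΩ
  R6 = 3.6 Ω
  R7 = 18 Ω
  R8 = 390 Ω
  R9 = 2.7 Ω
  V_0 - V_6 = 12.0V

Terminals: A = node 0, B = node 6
Nodal analysis, taking node 6 as the 0 V reference.
Source V1 fixes V_0 = 12 V.
KCL at each unknown node (sum of currents leaving = 0; resistances in Ω):
  Node 1: (V_1 - V_2)/620 + (V_1 - V_3)/390 = 0
  Node 2: (V_2 - V_4)/560 + (V_2 - V_1)/620 + (V_2 - V_5)/47000 + (V_2 - V_3)/2.7 + (V_2 - 0)/47 = 0
  Node 3: (V_3 - 12)/3.6 + (V_3 - V_1)/390 + (V_3 - V_2)/2.7 + (V_3 - V_5)/36000 = 0
  Node 4: (V_4 - V_2)/560 + (V_4 - 12)/33 + (V_4 - 0)/7.5 = 0
  Node 5: (V_5 - V_2)/47000 + (V_5 - 12)/18 + (V_5 - V_3)/36000 = 0
Collecting terms (coefficients in siemens):
  0.004177·V_1 - 0.001613·V_2 - 0.002564·V_3 = 0
  0.3951·V_2 - 0.001613·V_1 - 0.3704·V_3 - 0.001786·V_4 - 0.00002128·V_5 = 0
  0.6507·V_3 - 0.002564·V_1 - 0.3704·V_2 - 0.00002778·V_5 = 3.333
  0.1654·V_4 - 0.001786·V_2 = 0.3636
  0.0556·V_5 - 0.00002128·V_2 - 0.00002778·V_3 = 0.6667
Solving these 5 simultaneous equations (Gaussian elimination) gives:
  V_1 = 10.9 V, V_2 = 10.5 V, V_3 = 11.14 V, V_4 = 2.312 V
  V_5 = 12 V
The requested potential is V_3 = 11.14 V.

Final answer: V_3 = 11.14 V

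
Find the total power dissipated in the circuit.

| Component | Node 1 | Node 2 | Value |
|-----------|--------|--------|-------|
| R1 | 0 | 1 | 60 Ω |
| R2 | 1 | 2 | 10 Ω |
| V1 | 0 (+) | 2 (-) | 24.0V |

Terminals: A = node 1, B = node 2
Nodal analysis, taking node 2 as the 0 V reference.
Source V1 fixes V_0 = 24 V.
KCL at each unknown node (sum of currents leaving = 0; resistances in Ω):
  Node 1: (V_1 - 24)/60 + (V_1 - 0)/10 = 0
Collecting terms: 0.1167 × V_1 = 0.4  =>  V_1 = 3.429 V
Power in each resistor, P = (ΔV)²/R:
  P_R1 = (24 - 3.429)²/60 = 7.053 W
  P_R2 = (3.429 - 0)²/10 = 1.176 W
P_total = P_R1 + P_R2 = 8.229 W

Final answer: 8.229 W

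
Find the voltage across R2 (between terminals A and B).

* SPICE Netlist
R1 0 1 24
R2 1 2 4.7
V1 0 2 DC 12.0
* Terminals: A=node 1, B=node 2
R1 and R2 are in series across V1 (node 0 → node 1 → node 2), and the output A–B is taken across R2, so this is a voltage divider.
Series current: I = V1/(R1 + R2) = 12/(24 + 4.7) = 12/28.7 = 0.4181 A
V_R2 = I × R2 = V1 × R2/(R1 + R2) = 12 × 4.7/28.7 = 1.965 V

Final answer: 1.965 V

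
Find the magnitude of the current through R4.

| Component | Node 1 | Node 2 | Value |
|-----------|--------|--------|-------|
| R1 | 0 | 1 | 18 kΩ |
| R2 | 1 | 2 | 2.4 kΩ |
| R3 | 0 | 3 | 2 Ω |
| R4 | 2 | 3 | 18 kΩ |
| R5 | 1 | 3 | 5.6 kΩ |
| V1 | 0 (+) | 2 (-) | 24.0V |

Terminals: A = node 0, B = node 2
Nodal analysis, taking node 2 as the 0 V reference.
Source V1 fixes V_0 = 24 V.
KCL at each unknown node (sum of currents leaving = 0; resistances in Ω):
  Node 1: (V_1 - 24)/18000 + (V_1 - 0)/2400 + (V_1 - V_3)/5600 = 0
  Node 3: (V_3 - 24)/2 + (V_3 - 0)/18000 + (V_3 - V_1)/5600 = 0
Collecting terms (coefficients in siemens):
  0.0006508·V_1 - 0.0001786·V_3 = 0.001333
  0.5002·V_3 - 0.0001786·V_1 = 12
Determinant D = (0.0006508)(0.5002) - (-0.0001786)(-0.0001786) = 0.0003255
V_1 = [(0.001333)(0.5002) - (-0.0001786)(12)]/D = 8.632 V
V_3 = [(0.0006508)(12) - (0.001333)(-0.0001786)]/D = 23.99 V
I_R4 = (V_2 - V_3)/R4 = (0 - 23.99)/18000 = -0.001333 A
|I_R4| = 0.001333 A

Final answer: |I_R4| = 0.001333 A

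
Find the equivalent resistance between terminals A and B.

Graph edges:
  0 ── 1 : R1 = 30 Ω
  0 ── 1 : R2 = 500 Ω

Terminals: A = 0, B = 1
Reduce the network between node 0 (A) and node 1 (B) by series/parallel combination:
  Rp1 = R1 ‖ R2 (parallel, both between nodes 0 and 1) = 1/(1/30 + 1/500) = 28.3 Ω
R_eq = 28.3 Ω

Final answer: 28.3 Ω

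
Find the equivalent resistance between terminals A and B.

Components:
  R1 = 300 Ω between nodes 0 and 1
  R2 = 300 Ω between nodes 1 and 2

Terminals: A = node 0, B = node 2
Reduce the network between node 0 (A) and node 2 (B) by series/parallel combination:
  Rs1 = R1 + R2 (series, joined only at node 1) = 300 + 300 = 600 Ω
R_eq = 600 Ω

Final answer: 600 Ω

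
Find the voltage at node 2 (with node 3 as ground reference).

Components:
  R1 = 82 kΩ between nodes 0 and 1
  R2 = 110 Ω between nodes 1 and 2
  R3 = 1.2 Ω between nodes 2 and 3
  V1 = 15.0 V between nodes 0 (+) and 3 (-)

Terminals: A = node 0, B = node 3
Nodal analysis, taking node 3 as the 0 V reference.
Source V1 fixes V_0 = 15 V.
KCL at each unknown node (sum of currents leaving = 0; resistances in Ω):
  Node 1: (V_1 - 15)/82000 + (V_1 - V_2)/110 = 0
  Node 2: (V_2 - V_1)/110 + (V_2 - 0)/1.2 = 0
Collecting terms (coefficients in siemens):
  0.009103·V_1 - 0.009091·V_2 = 0.0001829
  0.8424·V_2 - 0.009091·V_1 = 0
Determinant D = (0.009103)(0.8424) - (-0.009091)(-0.009091) = 0.007586
V_1 = [(0.0001829)(0.8424) - (-0.009091)(0)]/D = 0.02031 V
V_2 = [(0.009103)(0) - (0.0001829)(-0.009091)]/D = 0.0002192 V
The requested potential is V_2 = 0.0002192 V.

Final answer: V_2 = 0.0002192 V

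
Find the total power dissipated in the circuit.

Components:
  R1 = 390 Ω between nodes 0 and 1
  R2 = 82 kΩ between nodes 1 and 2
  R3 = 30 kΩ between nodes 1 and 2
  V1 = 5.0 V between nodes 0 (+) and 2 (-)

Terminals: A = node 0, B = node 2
Nodal analysis, taking node 2 as the 0 V reference.
Source V1 fixes V_0 = 5 V.
KCL at each unknown node (sum of currents leaving = 0; resistances in Ω):
  Node 1: (V_1 - 5)/390 + (V_1 - 0)/82000 + (V_1 - 0)/30000 = 0
Collecting terms: 0.00261 × V_1 = 0.01282  =>  V_1 = 4.913 V
Power in each resistor, P = (ΔV)²/R:
  P_R1 = (5 - 4.913)²/390 = 0.00001951 W
  P_R2 = (4.913 - 0)²/82000 = 0.0002943 W
  P_R3 = (4.913 - 0)²/30000 = 0.0008045 W
P_total = P_R1 + P_R2 + P_R3 = 0.001118 W

Final answer: 0.001118 W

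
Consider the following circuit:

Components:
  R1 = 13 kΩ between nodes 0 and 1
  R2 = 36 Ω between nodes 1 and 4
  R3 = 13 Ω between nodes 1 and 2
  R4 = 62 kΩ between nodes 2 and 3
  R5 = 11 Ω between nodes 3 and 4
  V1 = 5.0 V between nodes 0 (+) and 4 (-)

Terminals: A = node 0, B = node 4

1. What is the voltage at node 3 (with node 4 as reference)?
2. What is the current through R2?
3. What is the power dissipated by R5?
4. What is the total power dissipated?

Nodal analysis, taking node 4 as the 0 V reference.
Source V1 fixes V_0 = 5 V.
KCL at each unknown node (sum of currents leaving = 0; resistances in Ω):
  Node 1: (V_1 - 5)/13000 + (V_1 - 0)/36 + (V_1 - V_2)/13 = 0
  Node 2: (V_2 - V_1)/13 + (V_2 - V_3)/62000 = 0
  Node 3: (V_3 - V_2)/62000 + (V_3 - 0)/11 = 0
Collecting terms (coefficients in siemens):
  0.1048·V_1 - 0.07692·V_2 = 0.0003846
  0.07694·V_2 - 0.07692·V_1 - 0.00001613·V_3 = 0
  0.09093·V_3 - 0.00001613·V_2 = 0
Solving these 3 simultaneous equations (Gaussian elimination) gives:
  V_1 = 0.0138 V, V_2 = 0.0138 V, V_3 = 0.000002447 V
Part 1:
  Read off the nodal solution: V_3 = 0.000002447 V
Part 2:
  I_R2 = (V_1 - V_4)/R2 = (0.0138 - 0)/36 = 0.0003833 A
  Magnitude: I_R2 = 0.0003833 A
Part 3:
  I_R5 = (V_3 - V_4)/R5 = (0.000002447 - 0)/11 = 0.0000002225 A
  P_R5 = I_R5² × R5 = (0.0000002225)² × 11 = 0.0000000000005445 W
Part 4:
  Power in each resistor, P = (ΔV)²/R:
    P_R1 = (5 - 0.0138)²/13000 = 0.001912 W
    P_R2 = (0.0138 - 0)²/36 = 0.00000529 W
    P_R3 = (0.0138 - 0.0138)²/13 = 0.0000000000006435 W
    P_R4 = (0.0138 - 0.000002447)²/62000 = 0.000000003069 W
    P_R5 = (0.000002447 - 0)²/11 = 0.0000000000005445 W
  P_total = P_R1 + P_R2 + P_R3 + P_R4 + P_R5 = 0.001918 W

Final answers:
1. V_3 = 2.447e-06 V
2. I_R2 = 0.0003833 A
3. P_R5 = 5.445e-13 W
4. P_total = 0.001918 W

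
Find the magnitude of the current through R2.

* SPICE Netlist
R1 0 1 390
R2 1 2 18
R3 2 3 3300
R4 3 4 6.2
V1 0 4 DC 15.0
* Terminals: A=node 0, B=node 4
Nodal analysis, taking node 4 as the 0 V reference.
Source V1 fixes V_0 = 15 V.
KCL at each unknown node (sum of currents leaving = 0; resistances in Ω):
  Node 1: (V_1 - 15)/390 + (V_1 - V_2)/18 = 0
  Node 2: (V_2 - V_1)/18 + (V_2 - V_3)/3300 = 0
  Node 3: (V_3 - V_2)/3300 + (V_3 - 0)/6.2 = 0
Collecting terms (coefficients in siemens):
  0.05812·V_1 - 0.05556·V_2 = 0.03846
  0.05586·V_2 - 0.05556·V_1 - 0.000303·V_3 = 0
  0.1616·V_3 - 0.000303·V_2 = 0
Solving these 3 simultaneous equations (Gaussian elimination) gives:
  V_1 = 13.42 V, V_2 = 13.35 V, V_3 = 0.02504 V
I_R2 = (V_1 - V_2)/R2 = (13.42 - 13.35)/18 = 0.004039 A
|I_R2| = 0.004039 A

Final answer: |I_R2| = 0.004039 A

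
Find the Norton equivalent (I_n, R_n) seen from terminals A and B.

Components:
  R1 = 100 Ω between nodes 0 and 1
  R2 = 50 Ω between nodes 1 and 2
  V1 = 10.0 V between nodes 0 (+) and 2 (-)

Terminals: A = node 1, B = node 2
Find the Thévenin equivalent first; then I_n = V_th/R_th and R_n = R_th.
Step 1 — V_th is the open-circuit voltage V_A - V_B (nothing connected across the terminals).
Nodal analysis, taking node 2 as the 0 V reference.
Source V1 fixes V_0 = 10 V.
KCL at each unknown node (sum of currents leaving = 0; resistances in Ω):
  Node 1: (V_1 - 10)/100 + (V_1 - 0)/50 = 0
Collecting terms: 0.03 × V_1 = 0.1  =>  V_1 = 3.333 V
V_th = V_1 - V_2 = 3.333 - 0 = 3.333 V
Step 2 — R_th: zero the source — replace V1 by a short circuit (node 2 merges into node 0) — and find the resistance seen between A (node 1) and B (node 0).
Reduce the network between node 1 (A) and node 0 (B) by series/parallel combination:
  Rp1 = R1 ‖ R2 (parallel, both between nodes 0 and 1) = 1/(1/100 + 1/50) = 33.33 Ω
R_th = 33.33 Ω
I_n = V_th/R_th = 3.333/33.33 = 0.1 A, and R_n = R_th = 33.33 Ω

Final answer: I_n = 0.1 A, R_n = 33.33 Ω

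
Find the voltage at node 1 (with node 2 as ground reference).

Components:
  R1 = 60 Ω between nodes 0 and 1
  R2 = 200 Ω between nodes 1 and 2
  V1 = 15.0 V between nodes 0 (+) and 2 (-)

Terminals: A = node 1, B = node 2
Nodal analysis, taking node 2 as the 0 V reference.
Source V1 fixes V_0 = 15 V.
KCL at each unknown node (sum of currents leaving = 0; resistances in Ω):
  Node 1: (V_1 - 15)/60 + (V_1 - 0)/200 = 0
Collecting terms: 0.02167 × V_1 = 0.25  =>  V_1 = 11.54 V
The requested potential is V_1 = 11.54 V.

Final answer: V_1 = 11.54 V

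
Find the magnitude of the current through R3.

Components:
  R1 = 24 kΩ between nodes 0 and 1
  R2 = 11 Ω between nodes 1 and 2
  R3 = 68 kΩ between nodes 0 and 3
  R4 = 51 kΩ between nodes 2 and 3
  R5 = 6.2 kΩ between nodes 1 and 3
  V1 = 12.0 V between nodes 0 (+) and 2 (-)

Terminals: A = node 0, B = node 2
Nodal analysis, taking node 2 as the 0 V reference.
Source V1 fixes V_0 = 12 V.
KCL at each unknown node (sum of currents leaving = 0; resistances in Ω):
  Node 1: (V_1 - 12)/24000 + (V_1 - 0)/11 + (V_1 - V_3)/6200 = 0
  Node 3: (V_3 - 12)/68000 + (V_3 - 0)/51000 + (V_3 - V_1)/6200 = 0
Collecting terms (coefficients in siemens):
  0.09111·V_1 - 0.0001613·V_3 = 0.0005
  0.0001956·V_3 - 0.0001613·V_1 = 0.0001765
Determinant D = (0.09111)(0.0001956) - (-0.0001613)(-0.0001613) = 0.0000178
V_1 = [(0.0005)(0.0001956) - (-0.0001613)(0.0001765)]/D = 0.007095 V
V_3 = [(0.09111)(0.0001765) - (0.0005)(-0.0001613)]/D = 0.908 V
I_R3 = (V_0 - V_3)/R3 = (12 - 0.908)/68000 = 0.0001631 A
|I_R3| = 0.0001631 A

Final answer: |I_R3| = 0.0001631 A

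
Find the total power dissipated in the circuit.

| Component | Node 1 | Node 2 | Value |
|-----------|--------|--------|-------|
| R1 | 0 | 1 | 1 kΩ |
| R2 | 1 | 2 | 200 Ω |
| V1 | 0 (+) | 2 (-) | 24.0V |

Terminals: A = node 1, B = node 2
Nodal analysis, taking node 2 as the 0 V reference.
Source V1 fixes V_0 = 24 V.
KCL at each unknown node (sum of currents leaving = 0; resistances in Ω):
  Node 1: (V_1 - 24)/1000 + (V_1 - 0)/200 = 0
Collecting terms: 0.006 × V_1 = 0.024  =>  V_1 = 4 V
Power in each resistor, P = (ΔV)²/R:
  P_R1 = (24 - 4)²/1000 = 0.4 W
  P_R2 = (4 - 0)²/200 = 0.08 W
P_total = P_R1 + P_R2 = 0.48 W

Final answer: 0.48 W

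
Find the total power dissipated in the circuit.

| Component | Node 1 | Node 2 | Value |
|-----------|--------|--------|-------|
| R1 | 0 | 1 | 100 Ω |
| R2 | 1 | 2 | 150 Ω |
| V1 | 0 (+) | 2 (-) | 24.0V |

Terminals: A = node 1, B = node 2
Nodal analysis, taking node 2 as the 0 V reference.
Source V1 fixes V_0 = 24 V.
KCL at each unknown node (sum of currents leaving = 0; resistances in Ω):
  Node 1: (V_1 - 24)/100 + (V_1 - 0)/150 = 0
Collecting terms: 0.01667 × V_1 = 0.24  =>  V_1 = 14.4 V
Power in each resistor, P = (ΔV)²/R:
  P_R1 = (24 - 14.4)²/100 = 0.9216 W
  P_R2 = (14.4 - 0)²/150 = 1.382 W
P_total = P_R1 + P_R2 = 2.304 W

Final answer: 2.304 W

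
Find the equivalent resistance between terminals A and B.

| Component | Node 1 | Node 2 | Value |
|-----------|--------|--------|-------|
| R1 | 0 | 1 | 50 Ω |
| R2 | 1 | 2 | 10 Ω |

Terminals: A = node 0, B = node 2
Reduce the network between node 0 (A) and node 2 (B) by series/parallel combination:
  Rs1 = R1 + R2 (series, joined only at node 1) = 50 + 10 = 60 Ω
R_eq = 60 Ω

Final answer: 60 Ω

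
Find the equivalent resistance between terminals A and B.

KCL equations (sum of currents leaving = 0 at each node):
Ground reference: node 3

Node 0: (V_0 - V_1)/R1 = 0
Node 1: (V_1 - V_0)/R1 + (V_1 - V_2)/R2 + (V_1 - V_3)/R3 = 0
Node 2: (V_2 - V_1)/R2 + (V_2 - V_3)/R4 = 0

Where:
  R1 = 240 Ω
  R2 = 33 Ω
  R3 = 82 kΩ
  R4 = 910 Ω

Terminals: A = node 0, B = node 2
Reduce the network between node 0 (A) and node 2 (B) by series/parallel combination:
  Rs1 = R3 + R4 (series, joined only at node 3) = 82000 + 910 = 82910 Ω
  Rp1 = R2 ‖ Rs1 (parallel, both between nodes 1 and 2) = 1/(1/33 + 1/82910) = 32.99 Ω
  Rs2 = R1 + Rp1 (series, joined only at node 1) = 240 + 32.99 = 273 Ω
R_eq = 273 Ω

Final answer: 273 Ω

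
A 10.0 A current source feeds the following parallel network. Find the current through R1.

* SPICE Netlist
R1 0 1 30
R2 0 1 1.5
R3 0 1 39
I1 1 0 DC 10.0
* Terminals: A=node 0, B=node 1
All resistors sit directly between nodes 0 and 1, so they are in parallel and share one voltage V; the full source current 10 A splits among them.
1/R_par = 1/30 + 1/1.5 + 1/39 = 0.7256 S  =>  R_par = 1.378 Ω
V = I × R_par = 10 × 1.378 = 13.78 V
I_R1 = V/R1 = 13.78/30 = 0.4594 A

Final answer: 0.4594 A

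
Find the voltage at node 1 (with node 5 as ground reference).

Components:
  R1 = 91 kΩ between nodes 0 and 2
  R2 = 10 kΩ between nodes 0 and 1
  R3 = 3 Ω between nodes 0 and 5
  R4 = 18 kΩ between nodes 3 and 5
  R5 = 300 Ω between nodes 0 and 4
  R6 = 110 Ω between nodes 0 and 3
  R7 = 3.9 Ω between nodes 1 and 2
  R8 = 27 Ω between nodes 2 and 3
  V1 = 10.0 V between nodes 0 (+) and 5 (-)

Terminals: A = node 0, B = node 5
Nodal analysis, taking node 5 as the 0 V reference.
Source V1 fixes V_0 = 10 V.
KCL at each unknown node (sum of currents leaving = 0; resistances in Ω):
  Node 1: (V_1 - 10)/10000 + (V_1 - V_2)/3.9 = 0
  Node 2: (V_2 - 10)/91000 + (V_2 - V_1)/3.9 + (V_2 - V_3)/27 = 0
  Node 3: (V_3 - 0)/18000 + (V_3 - 10)/110 + (V_3 - V_2)/27 = 0
  Node 4: (V_4 - 10)/300 = 0
Collecting terms (coefficients in siemens):
  0.2565·V_1 - 0.2564·V_2 = 0.001
  0.2935·V_2 - 0.2564·V_1 - 0.03704·V_3 = 0.0001099
  0.04618·V_3 - 0.03704·V_2 = 0.09091
  0.003333·V_4 = 0.03333
Solving these 4 simultaneous equations (Gaussian elimination) gives:
  V_1 = 9.94 V, V_2 = 9.94 V, V_3 = 9.94 V, V_4 = 10 V
The requested potential is V_1 = 9.94 V.

Final answer: V_1 = 9.94 V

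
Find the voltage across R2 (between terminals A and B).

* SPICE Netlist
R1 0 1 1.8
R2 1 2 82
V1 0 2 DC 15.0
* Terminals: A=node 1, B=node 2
R1 and R2 are in series across V1 (node 0 → node 1 → node 2), and the output A–B is taken across R2, so this is a voltage divider.
Series current: I = V1/(R1 + R2) = 15/(1.8 + 82) = 15/83.8 = 0.179 A
V_R2 = I × R2 = V1 × R2/(R1 + R2) = 15 × 82/83.8 = 14.68 V

Final answer: 14.68 V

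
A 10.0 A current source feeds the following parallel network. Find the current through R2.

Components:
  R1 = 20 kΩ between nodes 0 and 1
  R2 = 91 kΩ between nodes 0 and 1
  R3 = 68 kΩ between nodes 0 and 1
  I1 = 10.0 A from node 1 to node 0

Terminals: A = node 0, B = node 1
All resistors sit directly between nodes 0 and 1, so they are in parallel and share one voltage V; the full source current 10 A splits among them.
1/R_par = 1/20000 + 1/91000 + 1/68000 = 0.00007569 S  =>  R_par = 13210 Ω
V = I × R_par = 10 × 13210 = 132100 V
I_R2 = V/R2 = 132100/91000 = 1.452 A

Final answer: 1.452 A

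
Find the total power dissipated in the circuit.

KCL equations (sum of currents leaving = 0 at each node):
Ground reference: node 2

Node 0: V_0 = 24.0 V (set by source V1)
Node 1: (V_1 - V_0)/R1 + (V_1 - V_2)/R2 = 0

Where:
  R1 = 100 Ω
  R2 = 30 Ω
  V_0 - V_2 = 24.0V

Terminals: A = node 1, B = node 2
Nodal analysis, taking node 2 as the 0 V reference.
Source V1 fixes V_0 = 24 V.
KCL at each unknown node (sum of currents leaving = 0; resistances in Ω):
  Node 1: (V_1 - 24)/100 + (V_1 - 0)/30 = 0
Collecting terms: 0.04333 × V_1 = 0.24  =>  V_1 = 5.538 V
Power in each resistor, P = (ΔV)²/R:
  P_R1 = (24 - 5.538)²/100 = 3.408 W
  P_R2 = (5.538 - 0)²/30 = 1.022 W
P_total = P_R1 + P_R2 = 4.431 W

Final answer: 4.431 W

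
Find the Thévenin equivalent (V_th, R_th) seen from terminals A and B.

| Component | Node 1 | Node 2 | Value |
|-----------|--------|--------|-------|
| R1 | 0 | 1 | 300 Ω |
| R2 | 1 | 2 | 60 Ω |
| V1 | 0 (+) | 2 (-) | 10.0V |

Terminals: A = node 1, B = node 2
Step 1 — V_th is the open-circuit voltage V_A - V_B (nothing connected across the terminals).
Nodal analysis, taking node 2 as the 0 V reference.
Source V1 fixes V_0 = 10 V.
KCL at each unknown node (sum of currents leaving = 0; resistances in Ω):
  Node 1: (V_1 - 10)/300 + (V_1 - 0)/60 = 0
Collecting terms: 0.02 × V_1 = 0.03333  =>  V_1 = 1.667 V
V_th = V_1 - V_2 = 1.667 - 0 = 1.667 V
Step 2 — R_th: zero the source — replace V1 by a short circuit (node 2 merges into node 0) — and find the resistance seen between A (node 1) and B (node 0).
Reduce the network between node 1 (A) and node 0 (B) by series/parallel combination:
  Rp1 = R1 ‖ R2 (parallel, both between nodes 0 and 1) = 1/(1/300 + 1/60) = 50 Ω
R_th = 50 Ω

Final answer: V_th = 1.667 V, R_th = 50 Ω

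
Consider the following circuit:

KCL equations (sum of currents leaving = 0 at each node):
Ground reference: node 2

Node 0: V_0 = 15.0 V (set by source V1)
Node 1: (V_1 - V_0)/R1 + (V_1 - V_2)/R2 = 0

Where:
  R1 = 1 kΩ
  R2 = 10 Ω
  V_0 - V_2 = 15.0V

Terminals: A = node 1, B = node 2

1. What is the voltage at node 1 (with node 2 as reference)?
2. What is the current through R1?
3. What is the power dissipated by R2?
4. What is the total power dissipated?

Nodal analysis, taking node 2 as the 0 V reference.
Source V1 fixes V_0 = 15 V.
KCL at each unknown node (sum of currents leaving = 0; resistances in Ω):
  Node 1: (V_1 - 15)/1000 + (V_1 - 0)/10 = 0
Collecting terms: 0.101 × V_1 = 0.015  =>  V_1 = 0.1485 V
Part 1:
  Read off the nodal solution: V_1 = 0.1485 V
Part 2:
  I_R1 = (V_0 - V_1)/R1 = (15 - 0.1485)/1000 = 0.01485 A
  Magnitude: I_R1 = 0.01485 A
Part 3:
  I_R2 = (V_1 - V_2)/R2 = (0.1485 - 0)/10 = 0.01485 A
  P_R2 = I_R2² × R2 = (0.01485)² × 10 = 0.002206 W
Part 4:
  Power in each resistor, P = (ΔV)²/R:
    P_R1 = (15 - 0.1485)²/1000 = 0.2206 W
    P_R2 = (0.1485 - 0)²/10 = 0.002206 W
  P_total = P_R1 + P_R2 = 0.2228 W

Final answers:
1. V_1 = 0.1485 V
2. I_R1 = 0.01485 A
3. P_R2 = 0.002206 W
4. P_total = 0.2228 W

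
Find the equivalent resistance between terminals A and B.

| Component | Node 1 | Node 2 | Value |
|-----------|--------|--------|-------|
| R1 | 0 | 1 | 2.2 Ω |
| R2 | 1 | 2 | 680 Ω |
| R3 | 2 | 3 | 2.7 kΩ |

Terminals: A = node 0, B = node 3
Reduce the network between node 0 (A) and node 3 (B) by series/parallel combination:
  Rs1 = R1 + R2 (series, joined only at node 1) = 2.2 + 680 = 682.2 Ω
  Rs2 = R3 + Rs1 (series, joined only at node 2) = 2700 + 682.2 = 3382 Ω
R_eq = 3.382 kΩ

Final answer: 3.382 kΩ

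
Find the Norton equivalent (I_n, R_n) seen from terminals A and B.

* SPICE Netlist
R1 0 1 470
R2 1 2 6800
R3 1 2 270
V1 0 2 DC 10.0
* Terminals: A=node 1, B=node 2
Find the Thévenin equivalent first; then I_n = V_th/R_th and R_n = R_th.
Step 1 — V_th is the open-circuit voltage V_A - V_B (nothing connected across the terminals).
Nodal analysis, taking node 2 as the 0 V reference.
Source V1 fixes V_0 = 10 V.
KCL at each unknown node (sum of currents leaving = 0; resistances in Ω):
  Node 1: (V_1 - 10)/470 + (V_1 - 0)/6800 + (V_1 - 0)/270 = 0
Collecting terms: 0.005978 × V_1 = 0.02128  =>  V_1 = 3.559 V
V_th = V_1 - V_2 = 3.559 - 0 = 3.559 V
Step 2 — R_th: zero the source — replace V1 by a short circuit (node 2 merges into node 0) — and find the resistance seen between A (node 1) and B (node 0).
Reduce the network between node 1 (A) and node 0 (B) by series/parallel combination:
  Rp1 = R1 ‖ R2 ‖ R3 (parallel, all between nodes 0 and 1) = 1/(1/470 + 1/6800 + 1/270) = 167.3 Ω
R_th = 167.3 Ω
I_n = V_th/R_th = 3.559/167.3 = 0.02128 A, and R_n = R_th = 167.3 Ω

Final answer: I_n = 0.02128 A, R_n = 167.3 Ω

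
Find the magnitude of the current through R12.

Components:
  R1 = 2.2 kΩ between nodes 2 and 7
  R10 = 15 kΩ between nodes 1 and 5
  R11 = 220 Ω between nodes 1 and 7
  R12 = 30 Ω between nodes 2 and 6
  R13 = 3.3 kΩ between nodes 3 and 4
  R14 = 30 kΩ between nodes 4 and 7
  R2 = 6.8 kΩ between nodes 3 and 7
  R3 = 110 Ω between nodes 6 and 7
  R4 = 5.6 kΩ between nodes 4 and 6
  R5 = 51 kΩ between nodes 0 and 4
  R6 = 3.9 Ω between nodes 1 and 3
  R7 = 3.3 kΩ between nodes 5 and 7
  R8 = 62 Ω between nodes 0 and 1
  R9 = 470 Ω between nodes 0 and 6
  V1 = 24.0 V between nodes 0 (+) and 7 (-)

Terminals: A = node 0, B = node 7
Nodal analysis, taking node 7 as the 0 V reference.
Source V1 fixes V_0 = 24 V.
KCL at each unknown node (sum of currents leaving = 0; resistances in Ω):
  Node 1: (V_1 - V_3)/3.9 + (V_1 - 24)/62 + (V_1 - V_5)/15000 + (V_1 - 0)/220 = 0
  Node 2: (V_2 - 0)/2200 + (V_2 - V_6)/30 = 0
  Node 3: (V_3 - 0)/6800 + (V_3 - V_1)/3.9 + (V_3 - V_4)/3300 = 0
  Node 4: (V_4 - V_6)/5600 + (V_4 - 24)/51000 + (V_4 - V_3)/3300 + (V_4 - 0)/30000 = 0
  Node 5: (V_5 - 0)/3300 + (V_5 - V_1)/15000 = 0
  Node 6: (V_6 - 0)/110 + (V_6 - V_4)/5600 + (V_6 - 24)/470 + (V_6 - V_2)/30 = 0
Collecting terms (coefficients in siemens):
  0.2772·V_1 - 0.2564·V_3 - 0.00006667·V_5 = 0.3871
  0.03379·V_2 - 0.03333·V_6 = 0
  0.2569·V_3 - 0.2564·V_1 - 0.000303·V_4 = 0
  0.0005345·V_4 - 0.000303·V_3 - 0.0001786·V_6 = 0.0004706
  0.0003697·V_5 - 0.00006667·V_1 = 0
  0.04473·V_6 - 0.03333·V_2 - 0.0001786·V_4 = 0.05106
Solving these 6 simultaneous equations (Gaussian elimination) gives:
  V_1 = 18.46 V, V_2 = 4.444 V, V_3 = 18.44 V, V_4 = 12.84 V
  V_5 = 3.329 V, V_6 = 4.504 V
I_R12 = (V_2 - V_6)/R12 = (4.444 - 4.504)/30 = -0.00202 A
|I_R12| = 0.00202 A

Final answer: |I_R12| = 0.00202 A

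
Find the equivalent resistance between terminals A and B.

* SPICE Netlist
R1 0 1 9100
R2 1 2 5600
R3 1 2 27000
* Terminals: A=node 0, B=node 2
Reduce the network between node 0 (A) and node 2 (B) by series/parallel combination:
  Rp1 = R2 ‖ R3 (parallel, both between nodes 1 and 2) = 1/(1/5600 + 1/27000) = 4638 Ω
  Rs1 = R1 + Rp1 (series, joined only at node 1) = 9100 + 4638 = 13740 Ω
R_eq = 13.74 kΩ

Final answer: 13.74 kΩ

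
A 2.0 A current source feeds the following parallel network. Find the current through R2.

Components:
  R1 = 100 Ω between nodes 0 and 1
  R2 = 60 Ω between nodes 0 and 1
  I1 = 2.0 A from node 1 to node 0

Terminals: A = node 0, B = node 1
All resistors sit directly between nodes 0 and 1, so they are in parallel and share one voltage V; the full source current 2 A splits among them.
1/R_par = 1/100 + 1/60 = 0.02667 S  =>  R_par = 37.5 Ω
V = I × R_par = 2 × 37.5 = 75 V
I_R2 = V/R2 = 75/60 = 1.25 A

Final answer: 1.25 A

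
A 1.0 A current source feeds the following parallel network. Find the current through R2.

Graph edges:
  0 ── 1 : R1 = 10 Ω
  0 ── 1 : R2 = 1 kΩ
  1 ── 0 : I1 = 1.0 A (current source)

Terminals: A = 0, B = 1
All resistors sit directly between nodes 0 and 1, so they are in parallel and share one voltage V; the full source current 1 A splits among them.
1/R_par = 1/10 + 1/1000 = 0.101 S  =>  R_par = 9.901 Ω
V = I × R_par = 1 × 9.901 = 9.901 V
I_R2 = V/R2 = 9.901/1000 = 0.009901 A

Final answer: 0.009901 A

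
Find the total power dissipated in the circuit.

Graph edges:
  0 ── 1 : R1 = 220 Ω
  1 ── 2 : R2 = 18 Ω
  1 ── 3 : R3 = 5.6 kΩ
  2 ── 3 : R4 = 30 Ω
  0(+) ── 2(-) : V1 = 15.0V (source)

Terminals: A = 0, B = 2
Nodal analysis, taking node 2 as the 0 V reference.
Source V1 fixes V_0 = 15 V.
KCL at each unknown node (sum of currents leaving = 0; resistances in Ω):
  Node 1: (V_1 - 15)/220 + (V_1 - 0)/18 + (V_1 - V_3)/5600 = 0
  Node 3: (V_3 - V_1)/5600 + (V_3 - 0)/30 = 0
Collecting terms (coefficients in siemens):
  0.06028·V_1 - 0.0001786·V_3 = 0.06818
  0.03351·V_3 - 0.0001786·V_1 = 0
Determinant D = (0.06028)(0.03351) - (-0.0001786)(-0.0001786) = 0.00202
V_1 = [(0.06818)(0.03351) - (-0.0001786)(0)]/D = 1.131 V
V_3 = [(0.06028)(0) - (0.06818)(-0.0001786)]/D = 0.006027 V
Power in each resistor, P = (ΔV)²/R:
  P_R1 = (15 - 1.131)²/220 = 0.8743 W
  P_R2 = (1.131 - 0)²/18 = 0.07108 W
  P_R3 = (1.131 - 0.006027)²/5600 = 0.000226 W
  P_R4 = (0 - 0.006027)²/30 = 0.000001211 W
P_total = P_R1 + P_R2 + P_R3 + P_R4 = 0.9456 W

Final answer: 0.9456 W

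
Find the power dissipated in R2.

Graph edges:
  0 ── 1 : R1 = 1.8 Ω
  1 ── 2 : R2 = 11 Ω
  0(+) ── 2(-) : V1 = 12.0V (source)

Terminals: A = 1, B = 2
Nodal analysis, taking node 2 as the 0 V reference.
Source V1 fixes V_0 = 12 V.
KCL at each unknown node (sum of currents leaving = 0; resistances in Ω):
  Node 1: (V_1 - 12)/1.8 + (V_1 - 0)/11 = 0
Collecting terms: 0.6465 × V_1 = 6.667  =>  V_1 = 10.31 V
I_R2 = (V_1 - V_2)/R2 = (10.31 - 0)/11 = 0.9375 A
P_R2 = I_R2² × R2 = (0.9375)² × 11 = 9.668 W

Final answer: 9.668 W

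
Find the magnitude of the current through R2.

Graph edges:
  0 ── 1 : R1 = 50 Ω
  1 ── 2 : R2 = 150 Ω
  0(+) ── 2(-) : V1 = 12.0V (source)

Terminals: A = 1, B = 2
Nodal analysis, taking node 2 as the 0 V reference.
Source V1 fixes V_0 = 12 V.
KCL at each unknown node (sum of currents leaving = 0; resistances in Ω):
  Node 1: (V_1 - 12)/50 + (V_1 - 0)/150 = 0
Collecting terms: 0.02667 × V_1 = 0.24  =>  V_1 = 9 V
I_R2 = (V_1 - V_2)/R2 = (9 - 0)/150 = 0.06 A
|I_R2| = 0.06 A

Final answer: |I_R2| = 0.06 A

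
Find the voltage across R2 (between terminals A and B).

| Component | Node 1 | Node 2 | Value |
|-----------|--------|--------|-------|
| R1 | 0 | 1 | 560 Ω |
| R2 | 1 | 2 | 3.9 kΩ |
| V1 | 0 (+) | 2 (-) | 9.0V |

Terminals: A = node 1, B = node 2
R1 and R2 are in series across V1 (node 0 → node 1 → node 2), and the output A–B is taken across R2, so this is a voltage divider.
Series current: I = V1/(R1 + R2) = 9/(560 + 3900) = 9/4460 = 0.002018 A
V_R2 = I × R2 = V1 × R2/(R1 + R2) = 9 × 3900/4460 = 7.87 V

Final answer: 7.87 V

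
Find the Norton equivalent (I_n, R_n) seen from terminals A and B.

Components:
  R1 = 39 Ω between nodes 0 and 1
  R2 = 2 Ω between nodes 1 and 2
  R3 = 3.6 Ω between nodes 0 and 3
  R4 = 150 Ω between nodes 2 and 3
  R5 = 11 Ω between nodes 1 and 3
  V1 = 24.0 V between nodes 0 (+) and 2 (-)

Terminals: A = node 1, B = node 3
Find the Thévenin equivalent first; then I_n = V_th/R_th and R_n = R_th.
Step 1 — V_th is the open-circuit voltage V_A - V_B (nothing connected across the terminals).
Nodal analysis, taking node 2 as the 0 V reference.
Source V1 fixes V_0 = 24 V.
KCL at each unknown node (sum of currents leaving = 0; resistances in Ω):
  Node 1: (V_1 - 24)/39 + (V_1 - 0)/2 + (V_1 - V_3)/11 = 0
  Node 3: (V_3 - 24)/3.6 + (V_3 - 0)/150 + (V_3 - V_1)/11 = 0
Collecting terms (coefficients in siemens):
  0.6166·V_1 - 0.09091·V_3 = 0.6154
  0.3754·V_3 - 0.09091·V_1 = 6.667
Determinant D = (0.6166)(0.3754) - (-0.09091)(-0.09091) = 0.2232
V_1 = [(0.6154)(0.3754) - (-0.09091)(6.667)]/D = 3.751 V
V_3 = [(0.6166)(6.667) - (0.6154)(-0.09091)]/D = 18.67 V
V_th = V_1 - V_3 = 3.751 - 18.67 = -14.92 V
Step 2 — R_th: zero the source — replace V1 by a short circuit (node 2 merges into node 0) — and find the resistance seen between A (node 1) and B (node 3).
Reduce the network between node 1 (A) and node 3 (B) by series/parallel combination:
  Rp1 = R1 ‖ R2 (parallel, both between nodes 0 and 1) = 1/(1/39 + 1/2) = 1.902 Ω
  Rp2 = R3 ‖ R4 (parallel, both between nodes 0 and 3) = 1/(1/3.6 + 1/150) = 3.516 Ω
  Rs1 = Rp1 + Rp2 (series, joined only at node 0) = 1.902 + 3.516 = 5.418 Ω
  Rp3 = R5 ‖ Rs1 (parallel, both between nodes 1 and 3) = 1/(1/11 + 1/5.418) = 3.63 Ω
R_th = 3.63 Ω
I_n = V_th/R_th = -14.92/3.63 = -4.11 A, and R_n = R_th = 3.63 Ω

Final answer: I_n = -4.11 A, R_n = 3.63 Ω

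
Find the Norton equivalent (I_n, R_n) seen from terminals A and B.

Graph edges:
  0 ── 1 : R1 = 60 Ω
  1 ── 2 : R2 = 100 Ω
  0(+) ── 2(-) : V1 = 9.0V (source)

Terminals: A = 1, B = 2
Find the Thévenin equivalent first; then I_n = V_th/R_th and R_n = R_th.
Step 1 — V_th is the open-circuit voltage V_A - V_B (nothing connected across the terminals).
Nodal analysis, taking node 2 as the 0 V reference.
Source V1 fixes V_0 = 9 V.
KCL at each unknown node (sum of currents leaving = 0; resistances in Ω):
  Node 1: (V_1 - 9)/60 + (V_1 - 0)/100 = 0
Collecting terms: 0.02667 × V_1 = 0.15  =>  V_1 = 5.625 V
V_th = V_1 - V_2 = 5.625 - 0 = 5.625 V
Step 2 — R_th: zero the source — replace V1 by a short circuit (node 2 merges into node 0) — and find the resistance seen between A (node 1) and B (node 0).
Reduce the network between node 1 (A) and node 0 (B) by series/parallel combination:
  Rp1 = R1 ‖ R2 (parallel, both between nodes 0 and 1) = 1/(1/60 + 1/100) = 37.5 Ω
R_th = 37.5 Ω
I_n = V_th/R_th = 5.625/37.5 = 0.15 A, and R_n = R_th = 37.5 Ω

Final answer: I_n = 0.15 A, R_n = 37.5 Ω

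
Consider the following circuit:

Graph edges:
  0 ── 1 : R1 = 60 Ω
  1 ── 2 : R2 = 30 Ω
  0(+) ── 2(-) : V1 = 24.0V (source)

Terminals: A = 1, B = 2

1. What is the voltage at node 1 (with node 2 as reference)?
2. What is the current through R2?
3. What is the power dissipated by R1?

Nodal analysis, taking node 2 as the 0 V reference.
Source V1 fixes V_0 = 24 V.
KCL at each unknown node (sum of currents leaving = 0; resistances in Ω):
  Node 1: (V_1 - 24)/60 + (V_1 - 0)/30 = 0
Collecting terms: 0.05 × V_1 = 0.4  =>  V_1 = 8 V
Part 1:
  Read off the nodal solution: V_1 = 8 V
Part 2:
  I_R2 = (V_1 - V_2)/R2 = (8 - 0)/30 = 0.2667 A
  Magnitude: I_R2 = 0.2667 A
Part 3:
  I_R1 = (V_0 - V_1)/R1 = (24 - 8)/60 = 0.2667 A
  P_R1 = I_R1² × R1 = (0.2667)² × 60 = 4.267 W

Final answers:
1. V_1 = 8 V
2. I_R2 = 0.2667 A
3. P_R1 = 4.267 W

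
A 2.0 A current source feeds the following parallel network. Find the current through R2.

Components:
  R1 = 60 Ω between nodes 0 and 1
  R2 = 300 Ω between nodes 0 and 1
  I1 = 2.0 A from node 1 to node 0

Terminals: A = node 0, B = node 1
All resistors sit directly between nodes 0 and 1, so they are in parallel and share one voltage V; the full source current 2 A splits among them.
1/R_par = 1/60 + 1/300 = 0.02 S  =>  R_par = 50 Ω
V = I × R_par = 2 × 50 = 100 V
I_R2 = V/R2 = 100/300 = 0.3333 A

Final answer: 0.3333 A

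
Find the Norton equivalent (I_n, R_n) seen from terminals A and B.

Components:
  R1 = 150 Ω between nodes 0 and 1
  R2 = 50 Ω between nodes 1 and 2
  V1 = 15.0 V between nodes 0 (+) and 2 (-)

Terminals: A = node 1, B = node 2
Find the Thévenin equivalent first; then I_n = V_th/R_th and R_n = R_th.
Step 1 — V_th is the open-circuit voltage V_A - V_B (nothing connected across the terminals).
Nodal analysis, taking node 2 as the 0 V reference.
Source V1 fixes V_0 = 15 V.
KCL at each unknown node (sum of currents leaving = 0; resistances in Ω):
  Node 1: (V_1 - 15)/150 + (V_1 - 0)/50 = 0
Collecting terms: 0.02667 × V_1 = 0.1  =>  V_1 = 3.75 V
V_th = V_1 - V_2 = 3.75 - 0 = 3.75 V
Step 2 — R_th: zero the source — replace V1 by a short circuit (node 2 merges into node 0) — and find the resistance seen between A (node 1) and B (node 0).
Reduce the network between node 1 (A) and node 0 (B) by series/parallel combination:
  Rp1 = R1 ‖ R2 (parallel, both between nodes 0 and 1) = 1/(1/150 + 1/50) = 37.5 Ω
R_th = 37.5 Ω
I_n = V_th/R_th = 3.75/37.5 = 0.1 A, and R_n = R_th = 37.5 Ω

Final answer: I_n = 0.1 A, R_n = 37.5 Ω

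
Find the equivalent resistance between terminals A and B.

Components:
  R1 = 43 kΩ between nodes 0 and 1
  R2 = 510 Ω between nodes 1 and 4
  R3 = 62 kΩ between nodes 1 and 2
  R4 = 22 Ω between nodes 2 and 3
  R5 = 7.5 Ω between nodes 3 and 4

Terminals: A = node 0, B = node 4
Reduce the network between node 0 (A) and node 4 (B) by series/parallel combination:
  Rs1 = R3 + R4 (series, joined only at node 2) = 62000 + 22 = 62020 Ω
  Rs2 = R5 + Rs1 (series, joined only at node 3) = 7.5 + 62020 = 62030 Ω
  Rp1 = R2 ‖ Rs2 (parallel, both between nodes 1 and 4) = 1/(1/510 + 1/62030) = 505.8 Ω
  Rs3 = R1 + Rp1 (series, joined only at node 1) = 43000 + 505.8 = 43510 Ω
R_eq = 43.51 kΩ

Final answer: 43.51 kΩ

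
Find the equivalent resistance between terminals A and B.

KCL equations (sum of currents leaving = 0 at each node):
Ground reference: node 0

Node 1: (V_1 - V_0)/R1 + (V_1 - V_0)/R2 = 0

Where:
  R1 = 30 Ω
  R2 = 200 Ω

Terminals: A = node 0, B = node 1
Reduce the network between node 0 (A) and node 1 (B) by series/parallel combination:
  Rp1 = R1 ‖ R2 (parallel, both between nodes 0 and 1) = 1/(1/30 + 1/200) = 26.09 Ω
R_eq = 26.09 Ω

Final answer: 26.09 Ω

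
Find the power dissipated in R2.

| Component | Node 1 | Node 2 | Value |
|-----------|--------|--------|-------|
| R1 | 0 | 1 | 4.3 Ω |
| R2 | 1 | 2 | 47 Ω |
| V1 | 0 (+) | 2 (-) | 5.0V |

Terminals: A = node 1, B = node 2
Nodal analysis, taking node 2 as the 0 V reference.
Source V1 fixes V_0 = 5 V.
KCL at each unknown node (sum of currents leaving = 0; resistances in Ω):
  Node 1: (V_1 - 5)/4.3 + (V_1 - 0)/47 = 0
Collecting terms: 0.2538 × V_1 = 1.163  =>  V_1 = 4.581 V
I_R2 = (V_1 - V_2)/R2 = (4.581 - 0)/47 = 0.09747 A
P_R2 = I_R2² × R2 = (0.09747)² × 47 = 0.4465 W

Final answer: 0.4465 W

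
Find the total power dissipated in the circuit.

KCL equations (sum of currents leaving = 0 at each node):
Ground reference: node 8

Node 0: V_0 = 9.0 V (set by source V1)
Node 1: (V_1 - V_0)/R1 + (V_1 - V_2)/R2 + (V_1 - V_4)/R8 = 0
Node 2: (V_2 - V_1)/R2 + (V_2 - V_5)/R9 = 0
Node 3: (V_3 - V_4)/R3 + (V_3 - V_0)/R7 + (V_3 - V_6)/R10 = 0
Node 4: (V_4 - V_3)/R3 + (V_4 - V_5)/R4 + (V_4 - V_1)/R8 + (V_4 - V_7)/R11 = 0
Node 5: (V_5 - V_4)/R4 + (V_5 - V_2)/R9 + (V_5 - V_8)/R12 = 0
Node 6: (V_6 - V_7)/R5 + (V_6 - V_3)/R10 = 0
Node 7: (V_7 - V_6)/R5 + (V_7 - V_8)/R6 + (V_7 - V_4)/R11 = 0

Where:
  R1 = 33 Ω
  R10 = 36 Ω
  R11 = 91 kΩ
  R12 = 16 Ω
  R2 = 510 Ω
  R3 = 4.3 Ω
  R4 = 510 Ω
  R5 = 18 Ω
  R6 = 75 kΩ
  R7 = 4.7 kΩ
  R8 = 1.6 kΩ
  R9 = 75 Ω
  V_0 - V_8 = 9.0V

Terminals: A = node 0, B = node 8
Nodal analysis, taking node 8 as the 0 V reference.
Source V1 fixes V_0 = 9 V.
KCL at each unknown node (sum of currents leaving = 0; resistances in Ω):
  Node 1: (V_1 - 9)/33 + (V_1 - V_2)/510 + (V_1 - V_4)/1600 = 0
  Node 2: (V_2 - V_1)/510 + (V_2 - V_5)/75 = 0
  Node 3: (V_3 - V_4)/4.3 + (V_3 - 9)/4700 + (V_3 - V_6)/36 = 0
  Node 4: (V_4 - V_3)/4.3 + (V_4 - V_5)/510 + (V_4 - V_1)/1600 + (V_4 - V_7)/91000 = 0
  Node 5: (V_5 - V_4)/510 + (V_5 - V_2)/75 + (V_5 - 0)/16 = 0
  Node 6: (V_6 - V_7)/18 + (V_6 - V_3)/36 = 0
  Node 7: (V_7 - V_6)/18 + (V_7 - 0)/75000 + (V_7 - V_4)/91000 = 0
Collecting terms (coefficients in siemens):
  0.03289·V_1 - 0.001961·V_2 - 0.000625·V_4 = 0.2727
  0.01529·V_2 - 0.001961·V_1 - 0.01333·V_5 = 0
  0.2605·V_3 - 0.2326·V_4 - 0.02778·V_6 = 0.001915
  0.2352·V_4 - 0.000625·V_1 - 0.2326·V_3 - 0.001961·V_5 - 0.00001099·V_7 = 0
  0.07779·V_5 - 0.01333·V_2 - 0.001961·V_4 = 0
  0.08333·V_6 - 0.02778·V_3 - 0.05556·V_7 = 0
  0.05558·V_7 - 0.00001099·V_4 - 0.05556·V_6 = 0
Solving these 7 simultaneous equations (Gaussian elimination) gives:
  V_1 = 8.425 V, V_2 = 1.341 V, V_3 = 2.768 V, V_4 = 2.762 V
  V_5 = 0.2995 V, V_6 = 2.766 V, V_7 = 2.766 V
Power in each resistor, P = (ΔV)²/R:
  P_R1 = (9 - 8.425)²/33 = 0.01002 W
  P_R2 = (8.425 - 1.341)²/510 = 0.09839 W
  P_R3 = (2.768 - 2.762)²/4.3 = 0.000007146 W
  P_R4 = (2.762 - 0.2995)²/510 = 0.01189 W
  P_R5 = (2.766 - 2.766)²/18 = 0.00000002453 W
  P_R6 = (2.766 - 0)²/75000 = 0.000102 W
  P_R7 = (9 - 2.768)²/4700 = 0.008265 W
  P_R8 = (8.425 - 2.762)²/1600 = 0.02004 W
  P_R9 = (1.341 - 0.2995)²/75 = 0.01447 W
  P_R10 = (2.768 - 2.766)²/36 = 0.00000004905 W
  P_R11 = (2.762 - 2.766)²/91000 = 0.0000000001385 W
  P_R12 = (0.2995 - 0)²/16 = 0.005606 W
P_total = P_R1 + P_R2 + P_R3 + P_R4 + P_R5 + P_R6 + P_R7 + P_R8 + P_R9 + P_R10 + P_R11 + P_R12 = 0.1688 W

Final answer: 0.1688 W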